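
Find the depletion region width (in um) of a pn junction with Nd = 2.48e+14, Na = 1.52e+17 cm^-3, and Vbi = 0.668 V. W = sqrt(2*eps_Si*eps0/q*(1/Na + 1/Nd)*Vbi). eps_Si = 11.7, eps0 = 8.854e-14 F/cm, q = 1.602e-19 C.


Step 1: 1/Na + 1/Nd = 1/1.52e+17 + 1/2.48e+14 = 4.03884e-15
Step 2: 2*eps*eps0/q = 2*11.7*8.854e-14/1.602e-19 = 1.293281e+07
Step 3: W^2 = 1.293281e+07 * 4.03884e-15 * 0.668 = 3.48920e-08
Step 4: W = sqrt(3.48920e-08) = 1.868e-04 cm = 1.868 um

1.868


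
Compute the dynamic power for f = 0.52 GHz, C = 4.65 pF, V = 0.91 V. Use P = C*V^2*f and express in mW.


Step 1: V^2 = 0.91^2 = 0.8281 V^2
Step 2: P = C*V^2*f = 4.65e-12 F * 0.8281 * 0.52e9 Hz
Step 3: P = 2.0023458e-03 W
Step 4: P = 2.002 mW

2.002


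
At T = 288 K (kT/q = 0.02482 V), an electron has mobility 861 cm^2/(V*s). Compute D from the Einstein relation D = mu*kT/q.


Step 1: D = mu * (kT/q)
Step 2: D = 861 * 0.02482
Step 3: D = 21.37 cm^2/s

21.37


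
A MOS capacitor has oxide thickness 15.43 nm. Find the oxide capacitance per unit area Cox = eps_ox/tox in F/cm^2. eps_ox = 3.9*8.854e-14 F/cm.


Step 1: eps_ox = 3.9 * 8.854e-14 = 3.45306e-13 F/cm
Step 2: tox in cm = 15.43 nm * 1e-7 = 1.5430e-06 cm
Step 3: Cox = 3.45306e-13 / 1.5430e-06 = 2.24e-07 F/cm^2

2.24e-07


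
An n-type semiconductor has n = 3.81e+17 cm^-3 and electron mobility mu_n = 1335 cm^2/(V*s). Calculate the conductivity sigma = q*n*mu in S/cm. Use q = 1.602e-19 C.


Step 1: sigma = q * n * mu
Step 2: sigma = 1.602e-19 * 3.81e+17 * 1335
Step 3: sigma = 8.148e+01 S/cm

8.148e+01


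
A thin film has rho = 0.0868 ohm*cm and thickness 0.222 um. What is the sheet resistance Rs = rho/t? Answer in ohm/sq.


Step 1: Convert thickness to cm: t = 0.222 um = 2.2200e-05 cm
Step 2: Rs = rho / t = 0.0868 / 2.2200e-05
Step 3: Rs = 3909.9 ohm/sq

3909.9


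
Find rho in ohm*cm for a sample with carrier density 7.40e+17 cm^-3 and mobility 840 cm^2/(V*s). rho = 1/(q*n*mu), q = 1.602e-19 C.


Step 1: sigma = q * n * mu = 1.602e-19 * 7.40e+17 * 840 = 9.95803e+01 S/cm
Step 2: rho = 1 / sigma = 1 / 9.95803e+01 = 0.01004 ohm*cm

0.01004


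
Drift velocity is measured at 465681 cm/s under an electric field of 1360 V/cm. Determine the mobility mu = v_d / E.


Step 1: mu = v_d / E
Step 2: mu = 465681 / 1360
Step 3: mu = 342.41 cm^2/(V*s)

342.41


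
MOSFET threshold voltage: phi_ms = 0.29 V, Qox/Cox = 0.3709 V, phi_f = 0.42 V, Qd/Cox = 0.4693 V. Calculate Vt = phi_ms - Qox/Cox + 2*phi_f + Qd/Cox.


Step 1: Vt = phi_ms - Qox/Cox + 2*phi_f + Qd/Cox
Step 2: Vt = 0.29 - 0.3709 + 2*0.42 + 0.4693
Step 3: Vt = 0.29 - 0.3709 + 0.84 + 0.4693
Step 4: Vt = 1.2284 V

1.2284


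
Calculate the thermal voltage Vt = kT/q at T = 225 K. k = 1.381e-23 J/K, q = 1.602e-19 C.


Step 1: kT = 1.381e-23 * 225 = 3.10725e-21 J
Step 2: Vt = kT/q = 3.10725e-21 / 1.602e-19
Step 3: Vt = 0.0194 V

0.0194


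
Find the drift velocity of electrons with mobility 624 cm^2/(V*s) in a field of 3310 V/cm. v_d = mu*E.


Step 1: v_d = mu * E
Step 2: v_d = 624 * 3310 = 2065440
Step 3: v_d = 2.07e+06 cm/s

2.07e+06


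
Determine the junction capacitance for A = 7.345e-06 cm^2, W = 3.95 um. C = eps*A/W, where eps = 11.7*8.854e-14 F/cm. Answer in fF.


Step 1: eps_Si = 11.7 * 8.854e-14 = 1.035918e-12 F/cm
Step 2: W in cm = 3.95 * 1e-4 = 3.95e-04 cm
Step 3: C = 1.035918e-12 * 7.345e-06 / 3.95e-04 = 1.926283e-14 F
Step 4: C = 19.26 fF

19.26


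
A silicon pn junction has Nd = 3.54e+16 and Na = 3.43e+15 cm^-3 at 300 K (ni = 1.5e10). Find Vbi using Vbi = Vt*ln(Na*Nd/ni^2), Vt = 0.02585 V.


Step 1: Compute Na*Nd/ni^2 = 3.43e+15 * 3.54e+16 / (1.5e10)^2 = 5.3965e+11
Step 2: ln(5.3965e+11) = 27.0142
Step 3: Vbi = 0.02585 * 27.0142 = 0.698 V

0.698


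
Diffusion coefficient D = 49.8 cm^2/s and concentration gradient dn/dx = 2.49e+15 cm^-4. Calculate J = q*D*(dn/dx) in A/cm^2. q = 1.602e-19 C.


Step 1: J = q * D * (dn/dx)
Step 2: J = 1.602e-19 * 49.8 * 2.49e+15
Step 3: J = 1.99e-02 A/cm^2

1.99e-02


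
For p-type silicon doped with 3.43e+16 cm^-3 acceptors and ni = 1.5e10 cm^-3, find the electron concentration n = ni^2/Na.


Step 1: Majority hole concentration p ≈ Na = 3.43e+16 cm^-3
Step 2: n = ni^2 / Na = (1.5e10)^2 / 3.43e+16
Step 3: n = 6.56e+03 cm^-3

6.56e+03


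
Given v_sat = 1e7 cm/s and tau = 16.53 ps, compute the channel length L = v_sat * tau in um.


Step 1: tau in seconds = 16.53 ps * 1e-12 = 1.6530e-11 s
Step 2: L = v_sat * tau = 1e7 * 1.6530e-11 = 1.6530e-04 cm
Step 3: L in um = 1.6530e-04 * 1e4 = 1.653 um

1.653


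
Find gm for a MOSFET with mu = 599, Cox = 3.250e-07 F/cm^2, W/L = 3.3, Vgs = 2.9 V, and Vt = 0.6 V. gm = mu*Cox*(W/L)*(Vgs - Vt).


Step 1: Vov = Vgs - Vt = 2.9 - 0.6 = 2.3 V
Step 2: gm = mu * Cox * (W/L) * Vov
Step 3: gm = 599 * 3.250e-07 * 3.3 * 2.3 = 1.48e-03 S

1.48e-03


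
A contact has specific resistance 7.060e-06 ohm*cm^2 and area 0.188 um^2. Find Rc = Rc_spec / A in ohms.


Step 1: Convert area to cm^2: 0.188 um^2 = 1.8800e-09 cm^2
Step 2: Rc = Rc_spec / A = 7.060e-06 / 1.8800e-09
Step 3: Rc = 3.76e+03 ohms

3.76e+03


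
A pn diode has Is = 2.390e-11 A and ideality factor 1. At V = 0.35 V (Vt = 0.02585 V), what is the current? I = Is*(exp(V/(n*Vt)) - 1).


Step 1: V/(n*Vt) = 0.35/(1*0.02585) = 13.5397
Step 2: exp(13.5397) = 7.5896e+05
Step 3: I = 2.390e-11 * (7.5896e+05 - 1) = 1.81e-05 A

1.81e-05


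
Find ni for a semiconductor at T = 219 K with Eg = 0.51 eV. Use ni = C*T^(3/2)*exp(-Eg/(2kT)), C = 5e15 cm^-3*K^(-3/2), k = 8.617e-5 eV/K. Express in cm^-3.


Step 1: Compute kT = 8.617e-5 * 219 = 0.01887123 eV
Step 2: Exponent = -Eg/(2kT) = -0.51/(2*0.01887123) = -13.51263
Step 3: T^(3/2) = 219^1.5 = 3240.90
Step 4: ni = 5e15 * 3240.90 * exp(-13.51263) = 2.19e+13 cm^-3

2.19e+13


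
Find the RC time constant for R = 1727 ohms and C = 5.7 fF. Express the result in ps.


Step 1: tau = R * C
Step 2: tau = 1727 * 5.7 fF = 1727 * 5.7e-15 F
Step 3: tau = 9.8439e-12 s = 9.8439 ps

9.8439


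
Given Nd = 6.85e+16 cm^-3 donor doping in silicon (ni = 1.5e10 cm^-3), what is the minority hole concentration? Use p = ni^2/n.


Step 1: Since Nd >> ni, n ≈ Nd = 6.85e+16 cm^-3
Step 2: p = ni^2 / n = (1.5e10)^2 / 6.85e+16
Step 3: p = 2.25e20 / 6.85e+16 = 3.28e+03 cm^-3

3.28e+03


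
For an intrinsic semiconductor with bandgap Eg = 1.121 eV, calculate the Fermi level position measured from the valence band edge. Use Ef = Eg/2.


Step 1: For an intrinsic semiconductor, the Fermi level sits at midgap.
Step 2: Ef = Eg / 2 = 1.121 / 2 = 0.5605 eV

0.5605


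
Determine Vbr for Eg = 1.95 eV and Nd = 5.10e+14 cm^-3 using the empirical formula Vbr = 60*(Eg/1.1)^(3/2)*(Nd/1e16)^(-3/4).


Step 1: Eg/1.1 = 1.95/1.1 = 1.772727
Step 2: (Eg/1.1)^1.5 = 1.772727^1.5 = 2.360276
Step 3: (Nd/1e16)^(-0.75) = (0.051)^(-0.75) = 9.317993
Step 4: Vbr = 60 * 2.360276 * 9.317993 = 1319.6 V

1319.6


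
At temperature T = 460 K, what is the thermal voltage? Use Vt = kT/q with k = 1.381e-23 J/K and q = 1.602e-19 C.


Step 1: kT = 1.381e-23 * 460 = 6.3526e-21 J
Step 2: Vt = kT/q = 6.3526e-21 / 1.602e-19
Step 3: Vt = 0.03965 V

0.03965


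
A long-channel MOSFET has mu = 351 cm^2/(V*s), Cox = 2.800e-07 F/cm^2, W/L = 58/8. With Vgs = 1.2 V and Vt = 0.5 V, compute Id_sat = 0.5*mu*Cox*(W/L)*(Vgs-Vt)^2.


Step 1: Overdrive voltage Vov = Vgs - Vt = 1.2 - 0.5 = 0.7 V
Step 2: W/L = 58/8 = 7.25
Step 3: Id = 0.5 * 351 * 2.800e-07 * 7.25 * 0.7^2
Step 4: Id = 1.75e-04 A

1.75e-04


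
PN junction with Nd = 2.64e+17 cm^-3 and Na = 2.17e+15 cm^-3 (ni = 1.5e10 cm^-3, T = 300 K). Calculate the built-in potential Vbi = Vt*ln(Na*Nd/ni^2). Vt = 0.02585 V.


Step 1: Compute Na*Nd/ni^2 = 2.17e+15 * 2.64e+17 / (1.5e10)^2 = 2.5461e+12
Step 2: ln(2.5461e+12) = 28.5656
Step 3: Vbi = 0.02585 * 28.5656 = 0.738 V

0.738


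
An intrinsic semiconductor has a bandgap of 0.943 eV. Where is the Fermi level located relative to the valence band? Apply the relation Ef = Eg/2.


Step 1: For an intrinsic semiconductor, the Fermi level sits at midgap.
Step 2: Ef = Eg / 2 = 0.943 / 2 = 0.4715 eV

0.4715


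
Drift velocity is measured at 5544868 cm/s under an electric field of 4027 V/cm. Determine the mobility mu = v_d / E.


Step 1: mu = v_d / E
Step 2: mu = 5544868 / 4027
Step 3: mu = 1376.92 cm^2/(V*s)

1376.92


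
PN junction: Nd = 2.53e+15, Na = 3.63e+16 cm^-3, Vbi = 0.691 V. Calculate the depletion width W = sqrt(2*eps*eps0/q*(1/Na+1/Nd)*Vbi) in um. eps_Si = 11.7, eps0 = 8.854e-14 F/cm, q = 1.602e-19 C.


Step 1: 1/Na + 1/Nd = 1/3.63e+16 + 1/2.53e+15 = 4.22805e-16
Step 2: 2*eps*eps0/q = 2*11.7*8.854e-14/1.602e-19 = 1.293281e+07
Step 3: W^2 = 1.293281e+07 * 4.22805e-16 * 0.691 = 3.77843e-09
Step 4: W = sqrt(3.77843e-09) = 6.147e-05 cm = 0.6147 um

0.6147


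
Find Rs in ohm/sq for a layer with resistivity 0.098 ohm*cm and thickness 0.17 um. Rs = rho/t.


Step 1: Convert thickness to cm: t = 0.17 um = 1.7000e-05 cm
Step 2: Rs = rho / t = 0.098 / 1.7000e-05
Step 3: Rs = 5764.7 ohm/sq

5764.7


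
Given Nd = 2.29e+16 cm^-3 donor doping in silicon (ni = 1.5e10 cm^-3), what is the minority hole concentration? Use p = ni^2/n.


Step 1: Since Nd >> ni, n ≈ Nd = 2.29e+16 cm^-3
Step 2: p = ni^2 / n = (1.5e10)^2 / 2.29e+16
Step 3: p = 2.25e20 / 2.29e+16 = 9.83e+03 cm^-3

9.83e+03


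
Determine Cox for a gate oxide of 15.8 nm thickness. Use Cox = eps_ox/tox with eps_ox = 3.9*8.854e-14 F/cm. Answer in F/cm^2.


Step 1: eps_ox = 3.9 * 8.854e-14 = 3.45306e-13 F/cm
Step 2: tox in cm = 15.8 nm * 1e-7 = 1.5800e-06 cm
Step 3: Cox = 3.45306e-13 / 1.5800e-06 = 2.19e-07 F/cm^2

2.19e-07


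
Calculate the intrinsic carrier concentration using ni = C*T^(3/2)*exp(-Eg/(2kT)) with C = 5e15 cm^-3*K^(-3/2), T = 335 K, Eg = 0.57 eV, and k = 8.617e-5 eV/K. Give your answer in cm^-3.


Step 1: Compute kT = 8.617e-5 * 335 = 0.02886695 eV
Step 2: Exponent = -Eg/(2kT) = -0.57/(2*0.02886695) = -9.87288
Step 3: T^(3/2) = 335^1.5 = 6131.51
Step 4: ni = 5e15 * 6131.51 * exp(-9.87288) = 1.58e+15 cm^-3

1.58e+15


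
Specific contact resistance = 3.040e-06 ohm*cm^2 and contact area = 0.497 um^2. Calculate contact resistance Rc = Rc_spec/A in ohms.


Step 1: Convert area to cm^2: 0.497 um^2 = 4.9700e-09 cm^2
Step 2: Rc = Rc_spec / A = 3.040e-06 / 4.9700e-09
Step 3: Rc = 6.12e+02 ohms

6.12e+02


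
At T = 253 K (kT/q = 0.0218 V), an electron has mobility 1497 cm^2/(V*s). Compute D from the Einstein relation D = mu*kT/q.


Step 1: D = mu * (kT/q)
Step 2: D = 1497 * 0.0218
Step 3: D = 32.63 cm^2/s

32.63


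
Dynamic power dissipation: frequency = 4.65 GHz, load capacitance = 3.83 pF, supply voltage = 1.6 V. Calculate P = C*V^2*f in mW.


Step 1: V^2 = 1.6^2 = 2.56 V^2
Step 2: P = C*V^2*f = 3.83e-12 F * 2.56 * 4.65e9 Hz
Step 3: P = 4.559232e-02 W
Step 4: P = 45.592 mW

45.592


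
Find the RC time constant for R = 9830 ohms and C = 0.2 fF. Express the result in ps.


Step 1: tau = R * C
Step 2: tau = 9830 * 0.2 fF = 9830 * 2.0e-16 F
Step 3: tau = 1.966e-12 s = 1.966 ps

1.966


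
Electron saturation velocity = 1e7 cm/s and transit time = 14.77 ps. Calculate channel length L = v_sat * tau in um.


Step 1: tau in seconds = 14.77 ps * 1e-12 = 1.4770e-11 s
Step 2: L = v_sat * tau = 1e7 * 1.4770e-11 = 1.4770e-04 cm
Step 3: L in um = 1.4770e-04 * 1e4 = 1.477 um

1.477


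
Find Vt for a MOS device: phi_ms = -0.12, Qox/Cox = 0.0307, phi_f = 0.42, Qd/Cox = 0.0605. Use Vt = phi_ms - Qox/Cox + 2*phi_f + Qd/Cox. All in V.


Step 1: Vt = phi_ms - Qox/Cox + 2*phi_f + Qd/Cox
Step 2: Vt = -0.12 - 0.0307 + 2*0.42 + 0.0605
Step 3: Vt = -0.12 - 0.0307 + 0.84 + 0.0605
Step 4: Vt = 0.7498 V

0.7498


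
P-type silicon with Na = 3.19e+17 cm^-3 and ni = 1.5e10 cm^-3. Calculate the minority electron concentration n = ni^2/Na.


Step 1: Majority hole concentration p ≈ Na = 3.19e+17 cm^-3
Step 2: n = ni^2 / Na = (1.5e10)^2 / 3.19e+17
Step 3: n = 7.05e+02 cm^-3

7.05e+02


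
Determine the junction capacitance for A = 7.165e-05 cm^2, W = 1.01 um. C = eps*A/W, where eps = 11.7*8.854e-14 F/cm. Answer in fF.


Step 1: eps_Si = 11.7 * 8.854e-14 = 1.035918e-12 F/cm
Step 2: W in cm = 1.01 * 1e-4 = 1.01e-04 cm
Step 3: C = 1.035918e-12 * 7.165e-05 / 1.01e-04 = 7.348864e-13 F
Step 4: C = 734.89 fF

734.89


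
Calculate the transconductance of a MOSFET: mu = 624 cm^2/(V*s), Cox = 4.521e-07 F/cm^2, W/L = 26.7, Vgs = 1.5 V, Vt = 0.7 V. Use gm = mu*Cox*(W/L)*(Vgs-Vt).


Step 1: Vov = Vgs - Vt = 1.5 - 0.7 = 0.8 V
Step 2: gm = mu * Cox * (W/L) * Vov
Step 3: gm = 624 * 4.521e-07 * 26.7 * 0.8 = 6.03e-03 S

6.03e-03


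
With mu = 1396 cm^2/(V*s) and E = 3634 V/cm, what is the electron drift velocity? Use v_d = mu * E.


Step 1: v_d = mu * E
Step 2: v_d = 1396 * 3634 = 5073064
Step 3: v_d = 5.07e+06 cm/s

5.07e+06


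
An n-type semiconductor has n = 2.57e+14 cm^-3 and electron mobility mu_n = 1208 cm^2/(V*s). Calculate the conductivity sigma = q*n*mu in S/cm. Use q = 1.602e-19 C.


Step 1: sigma = q * n * mu
Step 2: sigma = 1.602e-19 * 2.57e+14 * 1208
Step 3: sigma = 4.974e-02 S/cm

4.974e-02


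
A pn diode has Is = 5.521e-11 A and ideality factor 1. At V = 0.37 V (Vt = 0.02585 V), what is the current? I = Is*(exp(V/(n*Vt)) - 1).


Step 1: V/(n*Vt) = 0.37/(1*0.02585) = 14.3133
Step 2: exp(14.3133) = 1.6451e+06
Step 3: I = 5.521e-11 * (1.6451e+06 - 1) = 9.08e-05 A

9.08e-05


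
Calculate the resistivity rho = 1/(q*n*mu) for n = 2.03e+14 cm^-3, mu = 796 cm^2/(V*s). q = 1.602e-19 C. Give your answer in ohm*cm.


Step 1: sigma = q * n * mu = 1.602e-19 * 2.03e+14 * 796 = 2.58864e-02 S/cm
Step 2: rho = 1 / sigma = 1 / 2.58864e-02 = 38.63 ohm*cm

38.63


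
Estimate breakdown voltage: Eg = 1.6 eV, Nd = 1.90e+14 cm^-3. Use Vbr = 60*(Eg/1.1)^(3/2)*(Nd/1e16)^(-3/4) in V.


Step 1: Eg/1.1 = 1.6/1.1 = 1.454545
Step 2: (Eg/1.1)^1.5 = 1.454545^1.5 = 1.754247
Step 3: (Nd/1e16)^(-0.75) = (0.019)^(-0.75) = 19.540461
Step 4: Vbr = 60 * 1.754247 * 19.540461 = 2056.7 V

2056.7


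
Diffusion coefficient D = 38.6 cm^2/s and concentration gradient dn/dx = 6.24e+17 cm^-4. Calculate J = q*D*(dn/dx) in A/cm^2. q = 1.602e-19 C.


Step 1: J = q * D * (dn/dx)
Step 2: J = 1.602e-19 * 38.6 * 6.24e+17
Step 3: J = 3.86e+00 A/cm^2

3.86e+00


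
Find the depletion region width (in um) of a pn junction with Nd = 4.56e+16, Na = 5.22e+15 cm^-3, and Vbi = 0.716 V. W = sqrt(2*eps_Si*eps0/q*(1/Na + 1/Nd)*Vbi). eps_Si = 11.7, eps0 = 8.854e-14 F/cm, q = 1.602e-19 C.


Step 1: 1/Na + 1/Nd = 1/5.22e+15 + 1/4.56e+16 = 2.13501e-16
Step 2: 2*eps*eps0/q = 2*11.7*8.854e-14/1.602e-19 = 1.293281e+07
Step 3: W^2 = 1.293281e+07 * 2.13501e-16 * 0.716 = 1.97700e-09
Step 4: W = sqrt(1.97700e-09) = 4.446e-05 cm = 0.4446 um

0.4446


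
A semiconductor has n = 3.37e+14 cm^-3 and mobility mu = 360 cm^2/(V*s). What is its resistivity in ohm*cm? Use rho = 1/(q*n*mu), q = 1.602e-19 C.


Step 1: sigma = q * n * mu = 1.602e-19 * 3.37e+14 * 360 = 1.94355e-02 S/cm
Step 2: rho = 1 / sigma = 1 / 1.94355e-02 = 51.45 ohm*cm

51.45


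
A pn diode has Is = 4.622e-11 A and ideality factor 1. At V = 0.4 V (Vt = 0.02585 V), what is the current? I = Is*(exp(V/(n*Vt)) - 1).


Step 1: V/(n*Vt) = 0.4/(1*0.02585) = 15.4739
Step 2: exp(15.4739) = 5.2508e+06
Step 3: I = 4.622e-11 * (5.2508e+06 - 1) = 2.43e-04 A

2.43e-04


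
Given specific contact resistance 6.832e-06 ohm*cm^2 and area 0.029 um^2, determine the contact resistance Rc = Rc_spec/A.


Step 1: Convert area to cm^2: 0.029 um^2 = 2.9000e-10 cm^2
Step 2: Rc = Rc_spec / A = 6.832e-06 / 2.9000e-10
Step 3: Rc = 2.36e+04 ohms

2.36e+04


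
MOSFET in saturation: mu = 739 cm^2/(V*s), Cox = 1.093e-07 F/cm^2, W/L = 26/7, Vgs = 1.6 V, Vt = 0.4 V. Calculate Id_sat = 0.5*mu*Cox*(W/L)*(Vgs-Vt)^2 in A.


Step 1: Overdrive voltage Vov = Vgs - Vt = 1.6 - 0.4 = 1.2 V
Step 2: W/L = 26/7 = 3.71429
Step 3: Id = 0.5 * 739 * 1.093e-07 * 3.71429 * 1.2^2
Step 4: Id = 2.16e-04 A

2.16e-04


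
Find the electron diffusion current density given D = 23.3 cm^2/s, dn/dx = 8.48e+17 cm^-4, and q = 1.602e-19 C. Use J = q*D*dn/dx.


Step 1: J = q * D * (dn/dx)
Step 2: J = 1.602e-19 * 23.3 * 8.48e+17
Step 3: J = 3.17e+00 A/cm^2

3.17e+00


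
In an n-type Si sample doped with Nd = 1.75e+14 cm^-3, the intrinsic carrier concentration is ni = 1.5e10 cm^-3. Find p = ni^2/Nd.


Step 1: Since Nd >> ni, n ≈ Nd = 1.75e+14 cm^-3
Step 2: p = ni^2 / n = (1.5e10)^2 / 1.75e+14
Step 3: p = 2.25e20 / 1.75e+14 = 1.29e+06 cm^-3

1.29e+06


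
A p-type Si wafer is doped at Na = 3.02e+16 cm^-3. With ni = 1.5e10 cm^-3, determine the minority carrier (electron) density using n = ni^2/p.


Step 1: Majority hole concentration p ≈ Na = 3.02e+16 cm^-3
Step 2: n = ni^2 / Na = (1.5e10)^2 / 3.02e+16
Step 3: n = 7.45e+03 cm^-3

7.45e+03


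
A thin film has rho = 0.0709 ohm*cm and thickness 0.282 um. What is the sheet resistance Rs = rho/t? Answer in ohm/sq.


Step 1: Convert thickness to cm: t = 0.282 um = 2.8200e-05 cm
Step 2: Rs = rho / t = 0.0709 / 2.8200e-05
Step 3: Rs = 2514.2 ohm/sq

2514.2


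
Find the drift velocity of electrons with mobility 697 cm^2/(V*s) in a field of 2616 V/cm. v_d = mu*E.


Step 1: v_d = mu * E
Step 2: v_d = 697 * 2616 = 1823352
Step 3: v_d = 1.82e+06 cm/s

1.82e+06


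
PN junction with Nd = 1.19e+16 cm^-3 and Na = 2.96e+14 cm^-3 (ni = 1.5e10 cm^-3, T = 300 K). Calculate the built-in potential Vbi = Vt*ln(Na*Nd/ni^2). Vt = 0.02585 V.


Step 1: Compute Na*Nd/ni^2 = 2.96e+14 * 1.19e+16 / (1.5e10)^2 = 1.5655e+10
Step 2: ln(1.5655e+10) = 23.4741
Step 3: Vbi = 0.02585 * 23.4741 = 0.607 V

0.607


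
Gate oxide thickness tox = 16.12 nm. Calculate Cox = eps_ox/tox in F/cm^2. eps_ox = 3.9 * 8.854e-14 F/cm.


Step 1: eps_ox = 3.9 * 8.854e-14 = 3.45306e-13 F/cm
Step 2: tox in cm = 16.12 nm * 1e-7 = 1.6120e-06 cm
Step 3: Cox = 3.45306e-13 / 1.6120e-06 = 2.14e-07 F/cm^2

2.14e-07


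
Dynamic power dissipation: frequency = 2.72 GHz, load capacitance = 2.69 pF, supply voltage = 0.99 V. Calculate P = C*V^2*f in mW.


Step 1: V^2 = 0.99^2 = 0.9801 V^2
Step 2: P = C*V^2*f = 2.69e-12 F * 0.9801 * 2.72e9 Hz
Step 3: P = 7.17119568e-03 W
Step 4: P = 7.171 mW

7.171


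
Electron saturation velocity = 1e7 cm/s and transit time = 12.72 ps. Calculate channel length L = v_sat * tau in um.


Step 1: tau in seconds = 12.72 ps * 1e-12 = 1.2720e-11 s
Step 2: L = v_sat * tau = 1e7 * 1.2720e-11 = 1.2720e-04 cm
Step 3: L in um = 1.2720e-04 * 1e4 = 1.272 um

1.272


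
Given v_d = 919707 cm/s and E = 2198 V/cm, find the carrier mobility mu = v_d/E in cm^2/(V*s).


Step 1: mu = v_d / E
Step 2: mu = 919707 / 2198
Step 3: mu = 418.43 cm^2/(V*s)

418.43


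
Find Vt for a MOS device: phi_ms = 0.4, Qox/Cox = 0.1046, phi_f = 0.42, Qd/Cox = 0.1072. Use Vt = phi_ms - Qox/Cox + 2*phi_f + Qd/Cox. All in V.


Step 1: Vt = phi_ms - Qox/Cox + 2*phi_f + Qd/Cox
Step 2: Vt = 0.4 - 0.1046 + 2*0.42 + 0.1072
Step 3: Vt = 0.4 - 0.1046 + 0.84 + 0.1072
Step 4: Vt = 1.2426 V

1.2426


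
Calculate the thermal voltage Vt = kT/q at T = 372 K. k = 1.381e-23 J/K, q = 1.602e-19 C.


Step 1: kT = 1.381e-23 * 372 = 5.13732e-21 J
Step 2: Vt = kT/q = 5.13732e-21 / 1.602e-19
Step 3: Vt = 0.03207 V

0.03207


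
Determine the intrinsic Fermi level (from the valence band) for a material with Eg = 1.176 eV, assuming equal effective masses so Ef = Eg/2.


Step 1: For an intrinsic semiconductor, the Fermi level sits at midgap.
Step 2: Ef = Eg / 2 = 1.176 / 2 = 0.588 eV

0.588


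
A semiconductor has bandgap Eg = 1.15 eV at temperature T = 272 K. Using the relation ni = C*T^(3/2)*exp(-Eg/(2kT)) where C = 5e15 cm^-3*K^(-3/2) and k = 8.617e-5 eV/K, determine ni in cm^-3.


Step 1: Compute kT = 8.617e-5 * 272 = 0.02343824 eV
Step 2: Exponent = -Eg/(2kT) = -1.15/(2*0.02343824) = -24.53256
Step 3: T^(3/2) = 272^1.5 = 4485.94
Step 4: ni = 5e15 * 4485.94 * exp(-24.53256) = 4.97e+08 cm^-3

4.97e+08


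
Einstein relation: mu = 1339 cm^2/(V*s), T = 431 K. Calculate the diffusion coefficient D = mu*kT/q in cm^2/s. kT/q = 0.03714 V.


Step 1: D = mu * (kT/q)
Step 2: D = 1339 * 0.03714
Step 3: D = 49.73 cm^2/s

49.73


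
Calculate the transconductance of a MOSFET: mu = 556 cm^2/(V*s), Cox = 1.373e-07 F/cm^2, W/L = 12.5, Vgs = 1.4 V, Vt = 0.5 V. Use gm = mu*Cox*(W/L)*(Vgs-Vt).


Step 1: Vov = Vgs - Vt = 1.4 - 0.5 = 0.9 V
Step 2: gm = mu * Cox * (W/L) * Vov
Step 3: gm = 556 * 1.373e-07 * 12.5 * 0.9 = 8.59e-04 S

8.59e-04


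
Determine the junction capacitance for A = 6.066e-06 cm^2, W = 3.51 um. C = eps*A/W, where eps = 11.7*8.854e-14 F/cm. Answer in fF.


Step 1: eps_Si = 11.7 * 8.854e-14 = 1.035918e-12 F/cm
Step 2: W in cm = 3.51 * 1e-4 = 3.51e-04 cm
Step 3: C = 1.035918e-12 * 6.066e-06 / 3.51e-04 = 1.790279e-14 F
Step 4: C = 17.9 fF

17.9


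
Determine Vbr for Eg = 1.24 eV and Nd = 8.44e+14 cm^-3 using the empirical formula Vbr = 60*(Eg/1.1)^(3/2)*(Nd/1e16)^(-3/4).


Step 1: Eg/1.1 = 1.24/1.1 = 1.127273
Step 2: (Eg/1.1)^1.5 = 1.127273^1.5 = 1.196861
Step 3: (Nd/1e16)^(-0.75) = (0.0844)^(-0.75) = 6.386210
Step 4: Vbr = 60 * 1.196861 * 6.386210 = 458.6 V

458.6


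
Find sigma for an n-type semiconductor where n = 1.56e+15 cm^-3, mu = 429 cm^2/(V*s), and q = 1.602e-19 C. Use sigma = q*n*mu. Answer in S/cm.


Step 1: sigma = q * n * mu
Step 2: sigma = 1.602e-19 * 1.56e+15 * 429
Step 3: sigma = 1.072e-01 S/cm

1.072e-01


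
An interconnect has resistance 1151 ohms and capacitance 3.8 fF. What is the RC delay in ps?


Step 1: tau = R * C
Step 2: tau = 1151 * 3.8 fF = 1151 * 3.8e-15 F
Step 3: tau = 4.3738e-12 s = 4.3738 ps

4.3738


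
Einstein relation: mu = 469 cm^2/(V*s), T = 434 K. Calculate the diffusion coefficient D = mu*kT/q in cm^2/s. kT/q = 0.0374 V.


Step 1: D = mu * (kT/q)
Step 2: D = 469 * 0.0374
Step 3: D = 17.54 cm^2/s

17.54


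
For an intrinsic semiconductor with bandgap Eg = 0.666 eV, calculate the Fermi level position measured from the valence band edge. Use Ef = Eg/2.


Step 1: For an intrinsic semiconductor, the Fermi level sits at midgap.
Step 2: Ef = Eg / 2 = 0.666 / 2 = 0.333 eV

0.333


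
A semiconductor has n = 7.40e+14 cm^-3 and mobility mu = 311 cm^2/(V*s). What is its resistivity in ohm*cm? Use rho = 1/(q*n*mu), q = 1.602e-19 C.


Step 1: sigma = q * n * mu = 1.602e-19 * 7.40e+14 * 311 = 3.68684e-02 S/cm
Step 2: rho = 1 / sigma = 1 / 3.68684e-02 = 27.12 ohm*cm

27.12


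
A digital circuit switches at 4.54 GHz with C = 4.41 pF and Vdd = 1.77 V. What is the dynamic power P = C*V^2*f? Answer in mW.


Step 1: V^2 = 1.77^2 = 3.1329 V^2
Step 2: P = C*V^2*f = 4.41e-12 F * 3.1329 * 4.54e9 Hz
Step 3: P = 6.272504406e-02 W
Step 4: P = 62.725 mW

62.725


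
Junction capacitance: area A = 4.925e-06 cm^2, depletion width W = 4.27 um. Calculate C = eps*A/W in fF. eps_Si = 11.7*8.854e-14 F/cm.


Step 1: eps_Si = 11.7 * 8.854e-14 = 1.035918e-12 F/cm
Step 2: W in cm = 4.27 * 1e-4 = 4.27e-04 cm
Step 3: C = 1.035918e-12 * 4.925e-06 / 4.27e-04 = 1.194823e-14 F
Step 4: C = 11.95 fF

11.95


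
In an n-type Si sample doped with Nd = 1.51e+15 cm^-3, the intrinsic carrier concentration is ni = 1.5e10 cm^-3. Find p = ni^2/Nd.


Step 1: Since Nd >> ni, n ≈ Nd = 1.51e+15 cm^-3
Step 2: p = ni^2 / n = (1.5e10)^2 / 1.51e+15
Step 3: p = 2.25e20 / 1.51e+15 = 1.49e+05 cm^-3

1.49e+05


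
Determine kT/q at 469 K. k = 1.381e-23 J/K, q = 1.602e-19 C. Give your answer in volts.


Step 1: kT = 1.381e-23 * 469 = 6.47689e-21 J
Step 2: Vt = kT/q = 6.47689e-21 / 1.602e-19
Step 3: Vt = 0.04043 V

0.04043


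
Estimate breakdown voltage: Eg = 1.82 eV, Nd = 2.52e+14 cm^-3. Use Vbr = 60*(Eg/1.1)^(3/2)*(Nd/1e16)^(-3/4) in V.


Step 1: Eg/1.1 = 1.82/1.1 = 1.654545
Step 2: (Eg/1.1)^1.5 = 1.654545^1.5 = 2.128227
Step 3: (Nd/1e16)^(-0.75) = (0.0252)^(-0.75) = 15.810645
Step 4: Vbr = 60 * 2.128227 * 15.810645 = 2018.9 V

2018.9


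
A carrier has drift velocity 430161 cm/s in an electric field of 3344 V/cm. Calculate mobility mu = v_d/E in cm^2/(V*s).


Step 1: mu = v_d / E
Step 2: mu = 430161 / 3344
Step 3: mu = 128.64 cm^2/(V*s)

128.64


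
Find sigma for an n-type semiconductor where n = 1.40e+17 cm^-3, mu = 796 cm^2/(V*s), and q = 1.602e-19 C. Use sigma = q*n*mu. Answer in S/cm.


Step 1: sigma = q * n * mu
Step 2: sigma = 1.602e-19 * 1.40e+17 * 796
Step 3: sigma = 1.785e+01 S/cm

1.785e+01


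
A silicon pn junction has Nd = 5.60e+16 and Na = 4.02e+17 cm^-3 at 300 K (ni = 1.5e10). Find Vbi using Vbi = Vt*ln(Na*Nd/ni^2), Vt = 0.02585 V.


Step 1: Compute Na*Nd/ni^2 = 4.02e+17 * 5.60e+16 / (1.5e10)^2 = 1.0005e+14
Step 2: ln(1.0005e+14) = 32.2367
Step 3: Vbi = 0.02585 * 32.2367 = 0.833 V

0.833


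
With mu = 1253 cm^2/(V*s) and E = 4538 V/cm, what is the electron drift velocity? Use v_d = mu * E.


Step 1: v_d = mu * E
Step 2: v_d = 1253 * 4538 = 5686114
Step 3: v_d = 5.69e+06 cm/s

5.69e+06


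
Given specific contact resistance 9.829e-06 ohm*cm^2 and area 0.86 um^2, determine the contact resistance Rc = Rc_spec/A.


Step 1: Convert area to cm^2: 0.86 um^2 = 8.6000e-09 cm^2
Step 2: Rc = Rc_spec / A = 9.829e-06 / 8.6000e-09
Step 3: Rc = 1.14e+03 ohms

1.14e+03


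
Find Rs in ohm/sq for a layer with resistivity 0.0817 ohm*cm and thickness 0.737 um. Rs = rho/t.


Step 1: Convert thickness to cm: t = 0.737 um = 7.3700e-05 cm
Step 2: Rs = rho / t = 0.0817 / 7.3700e-05
Step 3: Rs = 1108.5 ohm/sq

1108.5


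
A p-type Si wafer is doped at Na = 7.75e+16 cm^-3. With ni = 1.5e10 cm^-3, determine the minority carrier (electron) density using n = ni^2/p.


Step 1: Majority hole concentration p ≈ Na = 7.75e+16 cm^-3
Step 2: n = ni^2 / Na = (1.5e10)^2 / 7.75e+16
Step 3: n = 2.90e+03 cm^-3

2.90e+03


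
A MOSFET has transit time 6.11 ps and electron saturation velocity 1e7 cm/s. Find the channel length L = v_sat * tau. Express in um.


Step 1: tau in seconds = 6.11 ps * 1e-12 = 6.1100e-12 s
Step 2: L = v_sat * tau = 1e7 * 6.1100e-12 = 6.1100e-05 cm
Step 3: L in um = 6.1100e-05 * 1e4 = 0.611 um

0.611


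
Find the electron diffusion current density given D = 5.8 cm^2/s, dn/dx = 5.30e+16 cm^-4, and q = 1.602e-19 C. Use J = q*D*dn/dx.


Step 1: J = q * D * (dn/dx)
Step 2: J = 1.602e-19 * 5.8 * 5.30e+16
Step 3: J = 4.92e-02 A/cm^2

4.92e-02


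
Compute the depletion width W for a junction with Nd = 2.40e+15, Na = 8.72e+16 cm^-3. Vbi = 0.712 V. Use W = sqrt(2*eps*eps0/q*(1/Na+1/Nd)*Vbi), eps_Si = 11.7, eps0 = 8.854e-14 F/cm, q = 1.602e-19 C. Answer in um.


Step 1: 1/Na + 1/Nd = 1/8.72e+16 + 1/2.40e+15 = 4.28135e-16
Step 2: 2*eps*eps0/q = 2*11.7*8.854e-14/1.602e-19 = 1.293281e+07
Step 3: W^2 = 1.293281e+07 * 4.28135e-16 * 0.712 = 3.94234e-09
Step 4: W = sqrt(3.94234e-09) = 6.279e-05 cm = 0.6279 um

0.6279


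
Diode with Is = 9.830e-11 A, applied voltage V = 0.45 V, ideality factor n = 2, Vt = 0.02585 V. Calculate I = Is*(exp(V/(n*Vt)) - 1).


Step 1: V/(n*Vt) = 0.45/(2*0.02585) = 8.7041
Step 2: exp(8.7041) = 6.0276e+03
Step 3: I = 9.830e-11 * (6.0276e+03 - 1) = 5.92e-07 A

5.92e-07


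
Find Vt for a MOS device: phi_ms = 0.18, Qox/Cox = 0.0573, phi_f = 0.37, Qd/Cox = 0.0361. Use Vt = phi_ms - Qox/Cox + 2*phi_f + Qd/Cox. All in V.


Step 1: Vt = phi_ms - Qox/Cox + 2*phi_f + Qd/Cox
Step 2: Vt = 0.18 - 0.0573 + 2*0.37 + 0.0361
Step 3: Vt = 0.18 - 0.0573 + 0.74 + 0.0361
Step 4: Vt = 0.8988 V

0.8988


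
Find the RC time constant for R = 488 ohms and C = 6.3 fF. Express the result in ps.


Step 1: tau = R * C
Step 2: tau = 488 * 6.3 fF = 488 * 6.3e-15 F
Step 3: tau = 3.0744e-12 s = 3.0744 ps

3.0744


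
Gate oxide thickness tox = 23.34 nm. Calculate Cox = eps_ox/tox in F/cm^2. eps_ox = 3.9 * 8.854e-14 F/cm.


Step 1: eps_ox = 3.9 * 8.854e-14 = 3.45306e-13 F/cm
Step 2: tox in cm = 23.34 nm * 1e-7 = 2.3340e-06 cm
Step 3: Cox = 3.45306e-13 / 2.3340e-06 = 1.48e-07 F/cm^2

1.48e-07


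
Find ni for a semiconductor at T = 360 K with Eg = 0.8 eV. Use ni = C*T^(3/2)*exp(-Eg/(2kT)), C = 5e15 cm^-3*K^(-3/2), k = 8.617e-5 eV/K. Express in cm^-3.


Step 1: Compute kT = 8.617e-5 * 360 = 0.0310212 eV
Step 2: Exponent = -Eg/(2kT) = -0.8/(2*0.0310212) = -12.89441
Step 3: T^(3/2) = 360^1.5 = 6830.52
Step 4: ni = 5e15 * 6830.52 * exp(-12.89441) = 8.58e+13 cm^-3

8.58e+13


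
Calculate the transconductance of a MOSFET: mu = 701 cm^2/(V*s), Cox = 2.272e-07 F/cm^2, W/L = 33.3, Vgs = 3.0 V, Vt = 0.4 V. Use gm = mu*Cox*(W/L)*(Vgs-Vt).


Step 1: Vov = Vgs - Vt = 3.0 - 0.4 = 2.6 V
Step 2: gm = mu * Cox * (W/L) * Vov
Step 3: gm = 701 * 2.272e-07 * 33.3 * 2.6 = 1.38e-02 S

1.38e-02


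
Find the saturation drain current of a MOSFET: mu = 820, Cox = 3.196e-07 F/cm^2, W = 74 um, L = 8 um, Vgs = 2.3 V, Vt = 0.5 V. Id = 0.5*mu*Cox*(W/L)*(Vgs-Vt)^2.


Step 1: Overdrive voltage Vov = Vgs - Vt = 2.3 - 0.5 = 1.8 V
Step 2: W/L = 74/8 = 9.25
Step 3: Id = 0.5 * 820 * 3.196e-07 * 9.25 * 1.8^2
Step 4: Id = 3.93e-03 A

3.93e-03


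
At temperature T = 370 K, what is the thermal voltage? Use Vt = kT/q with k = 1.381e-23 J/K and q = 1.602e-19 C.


Step 1: kT = 1.381e-23 * 370 = 5.1097e-21 J
Step 2: Vt = kT/q = 5.1097e-21 / 1.602e-19
Step 3: Vt = 0.0319 V

0.0319


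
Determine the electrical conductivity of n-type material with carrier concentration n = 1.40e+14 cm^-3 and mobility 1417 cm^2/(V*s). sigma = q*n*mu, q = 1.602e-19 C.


Step 1: sigma = q * n * mu
Step 2: sigma = 1.602e-19 * 1.40e+14 * 1417
Step 3: sigma = 3.178e-02 S/cm

3.178e-02


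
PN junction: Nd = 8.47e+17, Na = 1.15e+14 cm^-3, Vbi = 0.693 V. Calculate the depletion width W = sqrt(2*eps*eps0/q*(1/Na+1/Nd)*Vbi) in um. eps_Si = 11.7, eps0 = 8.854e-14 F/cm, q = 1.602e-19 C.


Step 1: 1/Na + 1/Nd = 1/1.15e+14 + 1/8.47e+17 = 8.69683e-15
Step 2: 2*eps*eps0/q = 2*11.7*8.854e-14/1.602e-19 = 1.293281e+07
Step 3: W^2 = 1.293281e+07 * 8.69683e-15 * 0.693 = 7.79448e-08
Step 4: W = sqrt(7.79448e-08) = 2.792e-04 cm = 2.792 um

2.792


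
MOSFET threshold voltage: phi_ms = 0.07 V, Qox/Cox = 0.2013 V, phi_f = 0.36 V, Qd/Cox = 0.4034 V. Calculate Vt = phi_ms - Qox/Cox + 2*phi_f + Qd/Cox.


Step 1: Vt = phi_ms - Qox/Cox + 2*phi_f + Qd/Cox
Step 2: Vt = 0.07 - 0.2013 + 2*0.36 + 0.4034
Step 3: Vt = 0.07 - 0.2013 + 0.72 + 0.4034
Step 4: Vt = 0.9921 V

0.9921


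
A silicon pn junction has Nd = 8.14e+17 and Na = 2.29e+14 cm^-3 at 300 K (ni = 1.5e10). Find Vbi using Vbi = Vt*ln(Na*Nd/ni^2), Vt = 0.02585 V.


Step 1: Compute Na*Nd/ni^2 = 2.29e+14 * 8.14e+17 / (1.5e10)^2 = 8.2847e+11
Step 2: ln(8.2847e+11) = 27.4428
Step 3: Vbi = 0.02585 * 27.4428 = 0.709 V

0.709


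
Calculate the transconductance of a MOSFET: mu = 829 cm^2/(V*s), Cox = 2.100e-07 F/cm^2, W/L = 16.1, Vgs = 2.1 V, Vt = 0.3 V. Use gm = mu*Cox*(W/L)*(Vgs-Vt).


Step 1: Vov = Vgs - Vt = 2.1 - 0.3 = 1.8 V
Step 2: gm = mu * Cox * (W/L) * Vov
Step 3: gm = 829 * 2.100e-07 * 16.1 * 1.8 = 5.05e-03 S

5.05e-03


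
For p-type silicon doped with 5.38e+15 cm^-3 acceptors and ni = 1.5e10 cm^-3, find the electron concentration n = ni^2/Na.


Step 1: Majority hole concentration p ≈ Na = 5.38e+15 cm^-3
Step 2: n = ni^2 / Na = (1.5e10)^2 / 5.38e+15
Step 3: n = 4.18e+04 cm^-3

4.18e+04


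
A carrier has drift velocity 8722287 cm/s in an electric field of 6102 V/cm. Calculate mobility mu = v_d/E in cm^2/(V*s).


Step 1: mu = v_d / E
Step 2: mu = 8722287 / 6102
Step 3: mu = 1429.41 cm^2/(V*s)

1429.41


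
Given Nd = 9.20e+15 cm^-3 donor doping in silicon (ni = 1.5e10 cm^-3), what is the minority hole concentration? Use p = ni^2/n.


Step 1: Since Nd >> ni, n ≈ Nd = 9.20e+15 cm^-3
Step 2: p = ni^2 / n = (1.5e10)^2 / 9.20e+15
Step 3: p = 2.25e20 / 9.20e+15 = 2.45e+04 cm^-3

2.45e+04


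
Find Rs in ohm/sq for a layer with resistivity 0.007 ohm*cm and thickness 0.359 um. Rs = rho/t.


Step 1: Convert thickness to cm: t = 0.359 um = 3.5900e-05 cm
Step 2: Rs = rho / t = 0.007 / 3.5900e-05
Step 3: Rs = 195.0 ohm/sq

195.0


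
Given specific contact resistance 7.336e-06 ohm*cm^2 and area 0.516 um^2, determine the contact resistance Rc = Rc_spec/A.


Step 1: Convert area to cm^2: 0.516 um^2 = 5.1600e-09 cm^2
Step 2: Rc = Rc_spec / A = 7.336e-06 / 5.1600e-09
Step 3: Rc = 1.42e+03 ohms

1.42e+03


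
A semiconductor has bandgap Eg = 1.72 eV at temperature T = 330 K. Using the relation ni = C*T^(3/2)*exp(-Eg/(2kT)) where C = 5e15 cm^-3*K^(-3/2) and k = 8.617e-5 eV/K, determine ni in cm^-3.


Step 1: Compute kT = 8.617e-5 * 330 = 0.0284361 eV
Step 2: Exponent = -Eg/(2kT) = -1.72/(2*0.0284361) = -30.24325
Step 3: T^(3/2) = 330^1.5 = 5994.75
Step 4: ni = 5e15 * 5994.75 * exp(-30.24325) = 2.20e+06 cm^-3

2.20e+06


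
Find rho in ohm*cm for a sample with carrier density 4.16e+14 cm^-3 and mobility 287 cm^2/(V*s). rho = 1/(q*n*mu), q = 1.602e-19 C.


Step 1: sigma = q * n * mu = 1.602e-19 * 4.16e+14 * 287 = 1.91266e-02 S/cm
Step 2: rho = 1 / sigma = 1 / 1.91266e-02 = 52.28 ohm*cm

52.28


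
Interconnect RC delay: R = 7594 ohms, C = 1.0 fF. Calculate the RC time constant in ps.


Step 1: tau = R * C
Step 2: tau = 7594 * 1.0 fF = 7594 * 1.0e-15 F
Step 3: tau = 7.594e-12 s = 7.594 ps

7.594


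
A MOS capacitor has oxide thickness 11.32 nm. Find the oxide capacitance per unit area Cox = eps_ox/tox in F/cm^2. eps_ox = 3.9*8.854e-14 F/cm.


Step 1: eps_ox = 3.9 * 8.854e-14 = 3.45306e-13 F/cm
Step 2: tox in cm = 11.32 nm * 1e-7 = 1.1320e-06 cm
Step 3: Cox = 3.45306e-13 / 1.1320e-06 = 3.05e-07 F/cm^2

3.05e-07


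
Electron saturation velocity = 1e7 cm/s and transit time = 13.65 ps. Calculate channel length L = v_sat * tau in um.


Step 1: tau in seconds = 13.65 ps * 1e-12 = 1.3650e-11 s
Step 2: L = v_sat * tau = 1e7 * 1.3650e-11 = 1.3650e-04 cm
Step 3: L in um = 1.3650e-04 * 1e4 = 1.365 um

1.365


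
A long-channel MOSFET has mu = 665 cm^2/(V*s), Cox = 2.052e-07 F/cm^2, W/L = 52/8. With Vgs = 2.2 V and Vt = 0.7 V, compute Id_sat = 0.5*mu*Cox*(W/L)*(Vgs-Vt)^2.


Step 1: Overdrive voltage Vov = Vgs - Vt = 2.2 - 0.7 = 1.5 V
Step 2: W/L = 52/8 = 6.5
Step 3: Id = 0.5 * 665 * 2.052e-07 * 6.5 * 1.5^2
Step 4: Id = 9.98e-04 A

9.98e-04


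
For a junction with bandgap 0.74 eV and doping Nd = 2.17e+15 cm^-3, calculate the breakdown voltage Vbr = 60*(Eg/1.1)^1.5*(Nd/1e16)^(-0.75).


Step 1: Eg/1.1 = 0.74/1.1 = 0.672727
Step 2: (Eg/1.1)^1.5 = 0.672727^1.5 = 0.551770
Step 3: (Nd/1e16)^(-0.75) = (0.217)^(-0.75) = 3.145250
Step 4: Vbr = 60 * 0.551770 * 3.145250 = 104.1 V

104.1


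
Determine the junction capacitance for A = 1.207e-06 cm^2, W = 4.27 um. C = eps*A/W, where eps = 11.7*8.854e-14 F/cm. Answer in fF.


Step 1: eps_Si = 11.7 * 8.854e-14 = 1.035918e-12 F/cm
Step 2: W in cm = 4.27 * 1e-4 = 4.27e-04 cm
Step 3: C = 1.035918e-12 * 1.207e-06 / 4.27e-04 = 2.928227e-15 F
Step 4: C = 2.93 fF

2.93


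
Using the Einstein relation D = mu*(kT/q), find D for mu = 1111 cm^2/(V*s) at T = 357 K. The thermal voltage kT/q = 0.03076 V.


Step 1: D = mu * (kT/q)
Step 2: D = 1111 * 0.03076
Step 3: D = 34.17 cm^2/s

34.17


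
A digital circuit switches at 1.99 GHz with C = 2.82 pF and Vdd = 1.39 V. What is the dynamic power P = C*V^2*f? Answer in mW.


Step 1: V^2 = 1.39^2 = 1.9321 V^2
Step 2: P = C*V^2*f = 2.82e-12 F * 1.9321 * 1.99e9 Hz
Step 3: P = 1.084255878e-02 W
Step 4: P = 10.843 mW

10.843


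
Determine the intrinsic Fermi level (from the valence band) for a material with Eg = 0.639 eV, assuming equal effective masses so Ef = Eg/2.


Step 1: For an intrinsic semiconductor, the Fermi level sits at midgap.
Step 2: Ef = Eg / 2 = 0.639 / 2 = 0.3195 eV

0.3195


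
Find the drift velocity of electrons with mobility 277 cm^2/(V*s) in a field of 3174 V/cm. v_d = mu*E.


Step 1: v_d = mu * E
Step 2: v_d = 277 * 3174 = 879198
Step 3: v_d = 8.79e+05 cm/s

8.79e+05


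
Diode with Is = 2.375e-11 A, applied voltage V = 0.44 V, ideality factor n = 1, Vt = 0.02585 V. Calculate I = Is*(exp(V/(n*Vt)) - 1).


Step 1: V/(n*Vt) = 0.44/(1*0.02585) = 17.0213
Step 2: exp(17.0213) = 2.4675e+07
Step 3: I = 2.375e-11 * (2.4675e+07 - 1) = 5.86e-04 A

5.86e-04


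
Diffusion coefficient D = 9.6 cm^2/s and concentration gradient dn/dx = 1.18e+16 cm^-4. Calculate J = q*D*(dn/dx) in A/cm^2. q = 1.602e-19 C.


Step 1: J = q * D * (dn/dx)
Step 2: J = 1.602e-19 * 9.6 * 1.18e+16
Step 3: J = 1.81e-02 A/cm^2

1.81e-02


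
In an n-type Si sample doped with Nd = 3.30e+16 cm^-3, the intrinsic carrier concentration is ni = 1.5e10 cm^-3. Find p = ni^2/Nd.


Step 1: Since Nd >> ni, n ≈ Nd = 3.30e+16 cm^-3
Step 2: p = ni^2 / n = (1.5e10)^2 / 3.30e+16
Step 3: p = 2.25e20 / 3.30e+16 = 6.82e+03 cm^-3

6.82e+03


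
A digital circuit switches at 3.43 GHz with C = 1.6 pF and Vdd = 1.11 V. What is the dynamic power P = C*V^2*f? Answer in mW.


Step 1: V^2 = 1.11^2 = 1.2321 V^2
Step 2: P = C*V^2*f = 1.6e-12 F * 1.2321 * 3.43e9 Hz
Step 3: P = 6.7617648e-03 W
Step 4: P = 6.762 mW

6.762


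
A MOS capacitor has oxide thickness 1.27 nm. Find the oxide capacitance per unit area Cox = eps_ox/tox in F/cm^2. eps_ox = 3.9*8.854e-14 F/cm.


Step 1: eps_ox = 3.9 * 8.854e-14 = 3.45306e-13 F/cm
Step 2: tox in cm = 1.27 nm * 1e-7 = 1.2700e-07 cm
Step 3: Cox = 3.45306e-13 / 1.2700e-07 = 2.72e-06 F/cm^2

2.72e-06


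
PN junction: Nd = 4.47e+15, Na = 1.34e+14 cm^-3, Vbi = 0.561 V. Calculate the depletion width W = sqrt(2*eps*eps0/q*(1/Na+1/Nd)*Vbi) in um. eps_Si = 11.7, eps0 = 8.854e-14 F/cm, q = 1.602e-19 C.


Step 1: 1/Na + 1/Nd = 1/1.34e+14 + 1/4.47e+15 = 7.68640e-15
Step 2: 2*eps*eps0/q = 2*11.7*8.854e-14/1.602e-19 = 1.293281e+07
Step 3: W^2 = 1.293281e+07 * 7.68640e-15 * 0.561 = 5.57672e-08
Step 4: W = sqrt(5.57672e-08) = 2.362e-04 cm = 2.362 um

2.362


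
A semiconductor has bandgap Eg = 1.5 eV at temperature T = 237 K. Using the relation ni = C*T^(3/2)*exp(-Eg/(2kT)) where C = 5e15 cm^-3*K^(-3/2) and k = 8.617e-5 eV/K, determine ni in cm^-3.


Step 1: Compute kT = 8.617e-5 * 237 = 0.02042229 eV
Step 2: Exponent = -Eg/(2kT) = -1.5/(2*0.02042229) = -36.72458
Step 3: T^(3/2) = 237^1.5 = 3648.57
Step 4: ni = 5e15 * 3648.57 * exp(-36.72458) = 2.05e+03 cm^-3

2.05e+03


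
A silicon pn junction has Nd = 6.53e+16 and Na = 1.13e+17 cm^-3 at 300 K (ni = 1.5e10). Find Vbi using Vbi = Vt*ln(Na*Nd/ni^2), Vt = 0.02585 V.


Step 1: Compute Na*Nd/ni^2 = 1.13e+17 * 6.53e+16 / (1.5e10)^2 = 3.2795e+13
Step 2: ln(3.2795e+13) = 31.1213
Step 3: Vbi = 0.02585 * 31.1213 = 0.804 V

0.804


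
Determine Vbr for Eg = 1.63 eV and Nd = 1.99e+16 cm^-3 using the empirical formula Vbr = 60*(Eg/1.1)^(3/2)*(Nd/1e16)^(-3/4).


Step 1: Eg/1.1 = 1.63/1.1 = 1.481818
Step 2: (Eg/1.1)^1.5 = 1.481818^1.5 = 1.803816
Step 3: (Nd/1e16)^(-0.75) = (1.99)^(-0.75) = 0.596843
Step 4: Vbr = 60 * 1.803816 * 0.596843 = 64.6 V

64.6


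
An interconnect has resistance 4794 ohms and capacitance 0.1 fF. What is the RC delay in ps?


Step 1: tau = R * C
Step 2: tau = 4794 * 0.1 fF = 4794 * 1.0e-16 F
Step 3: tau = 4.794e-13 s = 0.4794 ps

0.4794


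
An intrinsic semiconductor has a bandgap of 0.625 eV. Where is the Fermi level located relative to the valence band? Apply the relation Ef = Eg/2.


Step 1: For an intrinsic semiconductor, the Fermi level sits at midgap.
Step 2: Ef = Eg / 2 = 0.625 / 2 = 0.3125 eV

0.3125


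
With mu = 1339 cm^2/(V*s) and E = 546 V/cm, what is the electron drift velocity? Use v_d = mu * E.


Step 1: v_d = mu * E
Step 2: v_d = 1339 * 546 = 731094
Step 3: v_d = 7.31e+05 cm/s

7.31e+05


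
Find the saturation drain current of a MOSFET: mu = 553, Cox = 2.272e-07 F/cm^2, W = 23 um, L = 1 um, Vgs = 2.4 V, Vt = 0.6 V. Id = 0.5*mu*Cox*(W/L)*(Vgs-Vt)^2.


Step 1: Overdrive voltage Vov = Vgs - Vt = 2.4 - 0.6 = 1.8 V
Step 2: W/L = 23/1 = 23
Step 3: Id = 0.5 * 553 * 2.272e-07 * 23 * 1.8^2
Step 4: Id = 4.68e-03 A

4.68e-03


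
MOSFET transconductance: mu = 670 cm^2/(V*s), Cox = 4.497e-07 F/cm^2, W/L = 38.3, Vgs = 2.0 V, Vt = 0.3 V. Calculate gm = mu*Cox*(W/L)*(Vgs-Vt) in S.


Step 1: Vov = Vgs - Vt = 2.0 - 0.3 = 1.7 V
Step 2: gm = mu * Cox * (W/L) * Vov
Step 3: gm = 670 * 4.497e-07 * 38.3 * 1.7 = 1.96e-02 S

1.96e-02
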